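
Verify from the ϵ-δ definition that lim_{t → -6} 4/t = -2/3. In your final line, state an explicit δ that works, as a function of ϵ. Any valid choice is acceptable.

δ = min(3, (9/2)ϵ)

Let ϵ > 0. We seek δ > 0 such that 0 < |t + 6| < δ implies |4/t + 2/3| < ϵ.
|4/t + 2/3| = 4·|-6 − t|/(6·|t|) = 4|t + 6|/(6|t|).
Require δ ≤ 3 so that |t| > 6 − 3 = 3, hence 6|t| > 18.
Then |4/t + 2/3| < 4|t + 6|/18, which is < ϵ when |t + 6| < (9/2)ϵ.
Take δ = min(3, (9/2)ϵ). Then 0 < |t + 6| < δ gives both |t + 6| < 3 and |t + 6| < (9/2)ϵ, so |4/t + 2/3| < ϵ.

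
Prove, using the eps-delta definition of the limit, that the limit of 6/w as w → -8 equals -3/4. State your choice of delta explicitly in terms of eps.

delta = min(4, (16/3)eps)

Suppose eps > 0. We seek delta > 0 such that 0 < |w + 8| < delta implies |6/w + 3/4| < eps.
|6/w + 3/4| = 6·|-8 − w|/(8·|w|) = 6|w + 8|/(8|w|).
Restrict delta ≤ 4. Then |w + 8| < 4 gives |w| > 4, so 8|w| > 32.
Then |6/w + 3/4| < 6|w + 8|/32, which is < eps when |w + 8| < (16/3)eps.
Take delta = min(4, (16/3)eps). Then 0 < |w + 8| < delta gives both |w + 8| < 4 and |w + 8| < (16/3)eps, so |6/w + 3/4| < eps.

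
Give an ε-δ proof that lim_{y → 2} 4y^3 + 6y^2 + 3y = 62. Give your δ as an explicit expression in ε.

δ = min(1, ε/109)

Let ε > 0 be given. We want δ > 0 such that 0 < |y − 2| < δ implies |(4y^3 + 6y^2 + 3y) − 62| < ε.
(4y^3 + 6y^2 + 3y) − 62 = 4y^3 + 6y^2 + 3y - 62 = (y − 2)(4y^2 + 14y + 31).
So |(4y^3 + 6y^2 + 3y) − 62| = |y − 2|·|4y^2 + 14y + 31|.
Assume first that |y − 2| < 1, so |y| < 3. Then |4y^2 + 14y + 31| ≤ 4·3^2 + 14·3 + 31 = 109.
Hence |(4y^3 + 6y^2 + 3y) − 62| ≤ 109|y − 2| < ε provided |y − 2| < ε/109.
Take δ = min(1, ε/109). Then 0 < |y − 2| < δ gives both |y − 2| < 1 and |y − 2| < ε/109, so |(4y^3 + 6y^2 + 3y) − 62| < ε.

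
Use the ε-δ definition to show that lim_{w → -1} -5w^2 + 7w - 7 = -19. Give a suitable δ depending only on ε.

δ = min(1, ε/22)

Let ε > 0. We want δ > 0 such that 0 < |w + 1| < δ implies |(-5w^2 + 7w - 7) + 19| < ε.
(-5w^2 + 7w - 7) + 19 = -5w^2 + 7w + 12 = (w + 1)(-5w + 12).
So |(-5w^2 + 7w - 7) + 19| = |w + 1|·|-5w + 12|.
Assume first that |w + 1| < 1, so |w| < 2. Then |-5w + 12| ≤ 5·2 + 12 = 22.
Hence |(-5w^2 + 7w - 7) + 19| ≤ 22|w + 1| < ε provided |w + 1| < ε/22.
Take δ = min(1, ε/22). Then 0 < |w + 1| < δ gives both |w + 1| < 1 and |w + 1| < ε/22, so |(-5w^2 + 7w - 7) + 19| < ε.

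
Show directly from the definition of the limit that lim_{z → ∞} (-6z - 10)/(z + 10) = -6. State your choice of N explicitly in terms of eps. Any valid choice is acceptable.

Let eps > 0 be given. We seek N > 0 such that z > N implies |(-6z - 10)/(z + 10) + 6| < eps.
(-6z - 10)/(z + 10) + 6 = ((-6z - 10) − (-6)(z + 10)) / ((z + 10)) = 50/((z + 10)).
For z > 0 we have z + 10 > z, so |(-6z - 10)/(z + 10) + 6| = 50/((z + 10)) < 50/(z) = 50/z.
Thus |(-6z - 10)/(z + 10) + 6| < eps whenever z > 50/eps.
Take N = 50/eps. If z > N then |(-6z - 10)/(z + 10) + 6| < 50/z < eps.

N = 50/eps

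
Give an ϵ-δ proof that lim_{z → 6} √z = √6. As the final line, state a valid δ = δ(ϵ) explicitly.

Let ϵ > 0. We want δ > 0 such that 0 < |z − 6| < δ implies |√z − √6| < ϵ.
Rationalise: √z − √6 = (z − 6)/(√z + √6), so |√z − √6| = |z − 6|/(√z + √6).
Restrict δ ≤ 6 so that |z − 6| < 6 forces z > 0, and then √z + √6 > √6.
Hence |√z − √6| < |z − 6|/√6, which is < ϵ once |z − 6| < √6·ϵ.
Take δ = min(6, √6·ϵ). If 0 < |z − 6| < δ then z > 0 and |√z − √6| < |z − 6|/√6 < ϵ.

δ = min(6, √6·ϵ)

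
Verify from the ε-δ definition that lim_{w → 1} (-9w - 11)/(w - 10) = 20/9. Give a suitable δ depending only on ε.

Let ε > 0 be given. We want δ > 0 with 0 < |w − 1| < δ ⇒ |(-9w - 11)/(w - 10) − (20/9)| < ε.
Combining over a common denominator, (-9w - 11)/(w - 10) − (20/9) = [(-9w - 11)·(-9) − (-20)·(w - 10)] / [(-9)·(w - 10)] = 101(w − 1) / ((-9)(w - 10)).
So |(-9w - 11)/(w - 10) − (20/9)| = 101|w − 1| / (9·|w − 10|).
Require δ ≤ 9/2, so |w − 10| ≥ |-9| − |w − 1| > 9 − 9/2 = 9/2.
Hence |(-9w - 11)/(w - 10) − (20/9)| < 101|w − 1|/(9·(9/2)) = (202/81)|w − 1|, which is < ε once |w − 1| < (81/202)ε.
Take δ = min(9/2, (81/202)ε). Then 0 < |w − 1| < δ forces both bounds, so |(-9w - 11)/(w - 10) − (20/9)| < ε.

δ = min(9/2, (81/202)ε)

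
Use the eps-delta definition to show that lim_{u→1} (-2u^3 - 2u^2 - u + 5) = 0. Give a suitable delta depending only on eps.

delta = min(2, eps/35)

Let eps > 0 be given. We want delta > 0 such that 0 < |u − 1| < delta implies |(-2u^3 - 2u^2 - u + 5)| < eps.
(-2u^3 - 2u^2 - u + 5) = -2u^3 - 2u^2 - u + 5 = (u − 1)(-2u^2 - 4u - 5).
So |(-2u^3 - 2u^2 - u + 5)| = |u − 1|·|-2u^2 - 4u - 5|.
Assume first that |u − 1| < 2, so |u| < 3. Then |-2u^2 - 4u - 5| ≤ 2·3^2 + 4·3 + 5 = 35.
Hence |(-2u^3 - 2u^2 - u + 5)| ≤ 35|u − 1| < eps provided |u − 1| < eps/35.
Take delta = min(2, eps/35). Then 0 < |u − 1| < delta gives both |u − 1| < 2 and |u − 1| < eps/35, so |(-2u^3 - 2u^2 - u + 5)| < eps.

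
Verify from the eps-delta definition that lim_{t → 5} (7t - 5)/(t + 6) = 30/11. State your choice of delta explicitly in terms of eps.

Suppose eps > 0. We want delta > 0 with 0 < |t − 5| < delta ⇒ |(7t - 5)/(t + 6) − (30/11)| < eps.
Combining over a common denominator, (7t - 5)/(t + 6) − (30/11) = [(7t - 5)·11 − 30·(t + 6)] / [11·(t + 6)] = 47(t − 5) / (11(t + 6)).
So |(7t - 5)/(t + 6) − (30/11)| = 47|t − 5| / (11·|t + 6|).
Require delta ≤ 11/2, so |t + 6| ≥ |11| − |t − 5| > 11 − 11/2 = 11/2.
Hence |(7t - 5)/(t + 6) − (30/11)| < 47|t − 5|/(11·(11/2)) = (94/121)|t − 5|, which is < eps once |t − 5| < (121/94)eps.
Take delta = min(11/2, (121/94)eps). Then 0 < |t − 5| < delta forces both bounds, so |(7t - 5)/(t + 6) − (30/11)| < eps.

delta = min(11/2, (121/94)eps)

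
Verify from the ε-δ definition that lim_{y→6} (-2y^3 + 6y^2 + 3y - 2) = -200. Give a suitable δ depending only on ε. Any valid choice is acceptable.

Let ε > 0. We want δ > 0 such that 0 < |y − 6| < δ implies |(-2y^3 + 6y^2 + 3y - 2) + 200| < ε.
(-2y^3 + 6y^2 + 3y - 2) + 200 = -2y^3 + 6y^2 + 3y + 198 = (y − 6)(-2y^2 - 6y - 33).
So |(-2y^3 + 6y^2 + 3y - 2) + 200| = |y − 6|·|-2y^2 - 6y - 33|.
Assume first that |y − 6| < 2, so |y| < 8. Then |-2y^2 - 6y - 33| ≤ 2·8^2 + 6·8 + 33 = 209.
Hence |(-2y^3 + 6y^2 + 3y - 2) + 200| ≤ 209|y − 6| < ε provided |y − 6| < ε/209.
Choosing δ = min(2, ε/209) ensures both conditions, hence |(-2y^3 + 6y^2 + 3y - 2) + 200| < ε.

δ = min(2, ε/209)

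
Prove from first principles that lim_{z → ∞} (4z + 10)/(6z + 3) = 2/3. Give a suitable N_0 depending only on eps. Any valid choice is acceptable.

Fix eps > 0. We seek N_0 > 0 such that z > N_0 implies |(4z + 10)/(6z + 3) − (2/3)| < eps.
(4z + 10)/(6z + 3) − (2/3) = (6(4z + 10) − 4(6z + 3)) / (6(6z + 3)) = 48/(6(6z + 3)).
For z > 0 we have 6z + 3 > 6z, so |(4z + 10)/(6z + 3) − (2/3)| = 48/(6(6z + 3)) < 48/(6·6z) = (4/3)/z.
Thus |(4z + 10)/(6z + 3) − (2/3)| < eps whenever z > (4/3)/eps.
Take N_0 = (4/3)/eps. If z > N_0 then |(4z + 10)/(6z + 3) − (2/3)| < (4/3)/z < eps.

N_0 = (4/3)/eps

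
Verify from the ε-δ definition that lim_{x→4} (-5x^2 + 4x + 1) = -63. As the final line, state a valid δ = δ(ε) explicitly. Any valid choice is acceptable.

Fix ε > 0. We want δ > 0 such that 0 < |x − 4| < δ implies |(-5x^2 + 4x + 1) + 63| < ε.
(-5x^2 + 4x + 1) + 63 = -5x^2 + 4x + 64 = (x − 4)(-5x - 16).
So |(-5x^2 + 4x + 1) + 63| = |x − 4|·|-5x - 16|.
Require δ ≤ 1. Then |x − 4| < 1 gives |x| < 5, and by the triangle inequality |-5x - 16| ≤ 5·5 + 16 = 41.
Hence |(-5x^2 + 4x + 1) + 63| ≤ 41|x − 4| < ε provided |x − 4| < ε/41.
Choosing δ = min(1, ε/41) ensures both conditions, hence |(-5x^2 + 4x + 1) + 63| < ε.

δ = min(1, ε/41)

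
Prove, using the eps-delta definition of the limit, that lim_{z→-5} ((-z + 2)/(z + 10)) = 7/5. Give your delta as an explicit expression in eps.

delta = min(5/2, (25/24)eps)

Let eps > 0. We want delta > 0 with 0 < |z + 5| < delta ⇒ |(-z + 2)/(z + 10) − (7/5)| < eps.
Combining over a common denominator, (-z + 2)/(z + 10) − (7/5) = [(-z + 2)·5 − 7·(z + 10)] / [5·(z + 10)] = -12(z + 5) / (5(z + 10)).
So |(-z + 2)/(z + 10) − (7/5)| = 12|z + 5| / (5·|z + 10|).
Require delta ≤ 5/2, so |z + 10| ≥ |5| − |z + 5| > 5 − 5/2 = 5/2.
Hence |(-z + 2)/(z + 10) − (7/5)| < 12|z + 5|/(5·(5/2)) = (24/25)|z + 5|, which is < eps once |z + 5| < (25/24)eps.
Take delta = min(5/2, (25/24)eps). Then 0 < |z + 5| < delta forces both bounds, so |(-z + 2)/(z + 10) − (7/5)| < eps.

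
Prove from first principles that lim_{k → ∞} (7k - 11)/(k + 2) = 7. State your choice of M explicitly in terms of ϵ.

M = 25/ϵ

Fix ϵ > 0. For k ≥ 1, |(7k - 11)/(k + 2) − 7| = |-25|/((k + 2)) = 25/((k + 2)).
Since k + 2 ≥ k for k ≥ 1, this is ≤ 25/(k) = 25/k.
So |(7k - 11)/(k + 2) − 7| < ϵ whenever k > 25/ϵ.
Take M = 25/ϵ. If k > M then |(7k - 11)/(k + 2) − 7| ≤ 25/k < ϵ.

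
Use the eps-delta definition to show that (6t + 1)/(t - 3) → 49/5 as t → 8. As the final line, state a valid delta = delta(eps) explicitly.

delta = min(5/2, (25/38)eps)

Suppose eps > 0. We want delta > 0 with 0 < |t − 8| < delta ⇒ |(6t + 1)/(t - 3) − (49/5)| < eps.
Combining over a common denominator, (6t + 1)/(t - 3) − (49/5) = [(6t + 1)·5 − 49·(t - 3)] / [5·(t - 3)] = -19(t − 8) / (5(t - 3)).
So |(6t + 1)/(t - 3) − (49/5)| = 19|t − 8| / (5·|t − 3|).
Require delta ≤ 5/2, so |t − 3| ≥ |5| − |t − 8| > 5 − 5/2 = 5/2.
Hence |(6t + 1)/(t - 3) − (49/5)| < 19|t − 8|/(5·(5/2)) = (38/25)|t − 8|, which is < eps once |t − 8| < (25/38)eps.
Take delta = min(5/2, (25/38)eps). Then 0 < |t − 8| < delta forces both bounds, so |(6t + 1)/(t - 3) − (49/5)| < eps.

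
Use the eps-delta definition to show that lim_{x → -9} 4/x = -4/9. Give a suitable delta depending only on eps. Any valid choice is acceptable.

delta = min(9/2, (81/8)eps)

Let eps > 0. We seek delta > 0 such that 0 < |x + 9| < delta implies |4/x + 4/9| < eps.
|4/x + 4/9| = 4·|-9 − x|/(9·|x|) = 4|x + 9|/(9|x|).
Require delta ≤ 9/2 so that |x| > 9 − 9/2 = 9/2, hence 9|x| > 81/2.
Then |4/x + 4/9| < 4|x + 9|/(81/2), which is < eps when |x + 9| < (81/8)eps.
Take delta = min(9/2, (81/8)eps). Then 0 < |x + 9| < delta gives both |x + 9| < 9/2 and |x + 9| < (81/8)eps, so |4/x + 4/9| < eps.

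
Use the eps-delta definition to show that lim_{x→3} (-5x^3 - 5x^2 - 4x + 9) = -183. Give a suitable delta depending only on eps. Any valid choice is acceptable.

Let eps > 0 be given. We want delta > 0 such that 0 < |x − 3| < delta implies |(-5x^3 - 5x^2 - 4x + 9) + 183| < eps.
(-5x^3 - 5x^2 - 4x + 9) + 183 = -5x^3 - 5x^2 - 4x + 192 = (x − 3)(-5x^2 - 20x - 64).
So |(-5x^3 - 5x^2 - 4x + 9) + 183| = |x − 3|·|-5x^2 - 20x - 64|.
Require delta ≤ 1. Then |x − 3| < 1 gives |x| < 4, and by the triangle inequality |-5x^2 - 20x - 64| ≤ 5·4^2 + 20·4 + 64 = 224.
Hence |(-5x^3 - 5x^2 - 4x + 9) + 183| ≤ 224|x − 3| < eps provided |x − 3| < eps/224.
Choosing delta = min(1, eps/224) ensures both conditions, hence |(-5x^3 - 5x^2 - 4x + 9) + 183| < eps.

delta = min(1, eps/224)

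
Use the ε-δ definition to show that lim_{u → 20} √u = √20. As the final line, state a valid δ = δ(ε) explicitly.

Suppose ε > 0. We want δ > 0 such that 0 < |u − 20| < δ implies |√u − √20| < ε.
Rationalise: √u − √20 = (u − 20)/(√u + √20), so |√u − √20| = |u − 20|/(√u + √20).
Restrict δ ≤ 20 so that |u − 20| < 20 forces u > 0, and then √u + √20 > √20.
Hence |√u − √20| < |u − 20|/√20, which is < ε once |u − 20| < √20·ε.
Take δ = min(20, √20·ε). If 0 < |u − 20| < δ then u > 0 and |√u − √20| < |u − 20|/√20 < ε.

δ = min(20, √20·ε)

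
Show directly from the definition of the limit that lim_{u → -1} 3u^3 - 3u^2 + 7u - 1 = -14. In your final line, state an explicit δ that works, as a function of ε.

Let ε > 0. We want δ > 0 such that 0 < |u + 1| < δ implies |(3u^3 - 3u^2 + 7u - 1) + 14| < ε.
(3u^3 - 3u^2 + 7u - 1) + 14 = 3u^3 - 3u^2 + 7u + 13 = (u + 1)(3u^2 - 6u + 13).
So |(3u^3 - 3u^2 + 7u - 1) + 14| = |u + 1|·|3u^2 - 6u + 13|.
Assume first that |u + 1| < 1, so |u| < 2. Then |3u^2 - 6u + 13| ≤ 3·2^2 + 6·2 + 13 = 37.
Hence |(3u^3 - 3u^2 + 7u - 1) + 14| ≤ 37|u + 1| < ε provided |u + 1| < ε/37.
Choosing δ = min(1, ε/37) ensures both conditions, hence |(3u^3 - 3u^2 + 7u - 1) + 14| < ε.

δ = min(1, ε/37)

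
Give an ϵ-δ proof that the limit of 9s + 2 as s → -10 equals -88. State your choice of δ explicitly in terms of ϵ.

Suppose ϵ > 0. We need δ > 0 so that 0 < |s + 10| < δ implies |(9s + 2) + 88| < ϵ.
|(9s + 2) + 88| = |9s + 90| = 9|s + 10|.
So 9|s + 10| < ϵ exactly when |s + 10| < ϵ/9.
Take δ = ϵ/9. If 0 < |s + 10| < δ then |(9s + 2) + 88| = 9|s + 10| < 9·(ϵ/9) = ϵ.

δ = ϵ/9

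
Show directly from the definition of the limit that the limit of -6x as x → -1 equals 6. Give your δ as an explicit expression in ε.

Let ε > 0. We need δ > 0 so that 0 < |x + 1| < δ implies |(-6x) − 6| < ε.
|(-6x) − 6| = |-6x - 6| = 6|x + 1|.
Thus it suffices that |x + 1| < ε/6.
Choosing δ = ε/6 gives |(-6x) − 6| = 6|x + 1| < ε whenever |x + 1| < δ.

δ = ε/6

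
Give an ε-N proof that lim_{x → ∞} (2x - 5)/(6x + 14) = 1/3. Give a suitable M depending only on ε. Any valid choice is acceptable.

Let ε > 0. We seek M > 0 such that x > M implies |(2x - 5)/(6x + 14) − (1/3)| < ε.
(2x - 5)/(6x + 14) − (1/3) = (6(2x - 5) − 2(6x + 14)) / (6(6x + 14)) = -58/(6(6x + 14)).
For x > 0 we have 6x + 14 > 6x, so |(2x - 5)/(6x + 14) − (1/3)| = 58/(6(6x + 14)) < 58/(6·6x) = (29/18)/x.
Thus |(2x - 5)/(6x + 14) − (1/3)| < ε whenever x > (29/18)/ε.
Take M = (29/18)/ε. If x > M then |(2x - 5)/(6x + 14) − (1/3)| < (29/18)/x < ε.

M = (29/18)/ε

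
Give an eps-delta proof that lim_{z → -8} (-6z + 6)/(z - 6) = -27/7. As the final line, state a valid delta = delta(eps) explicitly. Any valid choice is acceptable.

delta = min(7, (49/15)eps)

Let eps > 0. We want delta > 0 with 0 < |z + 8| < delta ⇒ |(-6z + 6)/(z - 6) + 27/7| < eps.
Combining over a common denominator, (-6z + 6)/(z - 6) + 27/7 = [(-6z + 6)·(-14) − 54·(z - 6)] / [(-14)·(z - 6)] = 30(z + 8) / ((-14)(z - 6)).
So |(-6z + 6)/(z - 6) + 27/7| = 30|z + 8| / (14·|z − 6|).
Require delta ≤ 7, so |z − 6| ≥ |-14| − |z + 8| > 14 − 7 = 7.
Hence |(-6z + 6)/(z - 6) + 27/7| < 30|z + 8|/(14·7) = (15/49)|z + 8|, which is < eps once |z + 8| < (49/15)eps.
Take delta = min(7, (49/15)eps). Then 0 < |z + 8| < delta forces both bounds, so |(-6z + 6)/(z - 6) + 27/7| < eps.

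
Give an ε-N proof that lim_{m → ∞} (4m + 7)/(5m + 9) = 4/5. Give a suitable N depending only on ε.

Let ε > 0. For m ≥ 1, |(4m + 7)/(5m + 9) − (4/5)| = |-1|/(5(5m + 9)) = 1/(5(5m + 9)).
Since 5m + 9 ≥ 5m for m ≥ 1, this is ≤ 1/(5·5m) = (1/25)/m.
So |(4m + 7)/(5m + 9) − (4/5)| < ε whenever m > (1/25)/ε.
Take N = (1/25)/ε. If m > N then |(4m + 7)/(5m + 9) − (4/5)| ≤ (1/25)/m < ε.

N = (1/25)/ε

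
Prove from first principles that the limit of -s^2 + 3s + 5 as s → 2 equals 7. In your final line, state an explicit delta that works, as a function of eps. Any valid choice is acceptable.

delta = min(2, eps/5)

Let eps > 0. We want delta > 0 such that 0 < |s − 2| < delta implies |(-s^2 + 3s + 5) − 7| < eps.
(-s^2 + 3s + 5) − 7 = -s^2 + 3s - 2 = (s − 2)(-s + 1).
So |(-s^2 + 3s + 5) − 7| = |s − 2|·|-s + 1|.
Assume first that |s − 2| < 2, so |s| < 4. Then |-s + 1| ≤ 4 + 1 = 5.
Hence |(-s^2 + 3s + 5) − 7| ≤ 5|s − 2| < eps provided |s − 2| < eps/5.
Take delta = min(2, eps/5). Then 0 < |s − 2| < delta gives both |s − 2| < 2 and |s − 2| < eps/5, so |(-s^2 + 3s + 5) − 7| < eps.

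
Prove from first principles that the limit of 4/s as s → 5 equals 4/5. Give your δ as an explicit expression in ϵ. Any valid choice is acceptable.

δ = min(5/2, (25/8)ϵ)

Suppose ϵ > 0. We seek δ > 0 such that 0 < |s − 5| < δ implies |4/s − (4/5)| < ϵ.
|4/s − (4/5)| = 4·|5 − s|/(5·|s|) = 4|s − 5|/(5|s|).
Restrict δ ≤ 5/2. Then |s − 5| < 5/2 gives |s| > 5/2, so 5|s| > 25/2.
Then |4/s − (4/5)| < 4|s − 5|/(25/2), which is < ϵ when |s − 5| < (25/8)ϵ.
Take δ = min(5/2, (25/8)ϵ). Then 0 < |s − 5| < δ gives both |s − 5| < 5/2 and |s − 5| < (25/8)ϵ, so |4/s − (4/5)| < ϵ.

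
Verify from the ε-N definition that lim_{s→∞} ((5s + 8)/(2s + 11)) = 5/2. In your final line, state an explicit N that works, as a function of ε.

N = (39/4)/ε

Suppose ε > 0. We seek N > 0 such that s > N implies |(5s + 8)/(2s + 11) − (5/2)| < ε.
(5s + 8)/(2s + 11) − (5/2) = (2(5s + 8) − 5(2s + 11)) / (2(2s + 11)) = -39/(2(2s + 11)).
For s > 0 we have 2s + 11 > 2s, so |(5s + 8)/(2s + 11) − (5/2)| = 39/(2(2s + 11)) < 39/(2·2s) = (39/4)/s.
Thus |(5s + 8)/(2s + 11) − (5/2)| < ε whenever s > (39/4)/ε.
Take N = (39/4)/ε. If s > N then |(5s + 8)/(2s + 11) − (5/2)| < (39/4)/s < ε.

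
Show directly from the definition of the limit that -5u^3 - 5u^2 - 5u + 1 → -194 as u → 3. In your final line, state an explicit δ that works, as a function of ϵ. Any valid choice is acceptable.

Suppose ϵ > 0. We want δ > 0 such that 0 < |u − 3| < δ implies |(-5u^3 - 5u^2 - 5u + 1) + 194| < ϵ.
(-5u^3 - 5u^2 - 5u + 1) + 194 = -5u^3 - 5u^2 - 5u + 195 = (u − 3)(-5u^2 - 20u - 65).
So |(-5u^3 - 5u^2 - 5u + 1) + 194| = |u − 3|·|-5u^2 - 20u - 65|.
Assume first that |u − 3| < 1, so |u| < 4. Then |-5u^2 - 20u - 65| ≤ 5·4^2 + 20·4 + 65 = 225.
Hence |(-5u^3 - 5u^2 - 5u + 1) + 194| ≤ 225|u − 3| < ϵ provided |u − 3| < ϵ/225.
Take δ = min(1, ϵ/225). Then 0 < |u − 3| < δ gives both |u − 3| < 1 and |u − 3| < ϵ/225, so |(-5u^3 - 5u^2 - 5u + 1) + 194| < ϵ.

δ = min(1, ϵ/225)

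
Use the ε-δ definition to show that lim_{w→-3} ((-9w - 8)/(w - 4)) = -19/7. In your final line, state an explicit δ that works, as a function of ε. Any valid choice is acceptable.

Suppose ε > 0. We want δ > 0 with 0 < |w + 3| < δ ⇒ |(-9w - 8)/(w - 4) + 19/7| < ε.
Combining over a common denominator, (-9w - 8)/(w - 4) + 19/7 = [(-9w - 8)·(-7) − 19·(w - 4)] / [(-7)·(w - 4)] = 44(w + 3) / ((-7)(w - 4)).
So |(-9w - 8)/(w - 4) + 19/7| = 44|w + 3| / (7·|w − 4|).
Require δ ≤ 7/2, so |w − 4| ≥ |-7| − |w + 3| > 7 − 7/2 = 7/2.
Hence |(-9w - 8)/(w - 4) + 19/7| < 44|w + 3|/(7·(7/2)) = (88/49)|w + 3|, which is < ε once |w + 3| < (49/88)ε.
Take δ = min(7/2, (49/88)ε). Then 0 < |w + 3| < δ forces both bounds, so |(-9w - 8)/(w - 4) + 19/7| < ε.

δ = min(7/2, (49/88)ε)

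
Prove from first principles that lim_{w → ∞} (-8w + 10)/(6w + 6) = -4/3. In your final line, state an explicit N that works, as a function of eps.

Let eps > 0. We seek N > 0 such that w > N implies |(-8w + 10)/(6w + 6) + 4/3| < eps.
(-8w + 10)/(6w + 6) + 4/3 = (6(-8w + 10) − (-8)(6w + 6)) / (6(6w + 6)) = 108/(6(6w + 6)).
For w > 0 we have 6w + 6 > 6w, so |(-8w + 10)/(6w + 6) + 4/3| = 108/(6(6w + 6)) < 108/(6·6w) = 3/w.
Thus |(-8w + 10)/(6w + 6) + 4/3| < eps whenever w > 3/eps.
Take N = 3/eps. If w > N then |(-8w + 10)/(6w + 6) + 4/3| < 3/w < eps.

N = 3/eps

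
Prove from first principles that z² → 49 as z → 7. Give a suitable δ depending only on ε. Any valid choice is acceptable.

Fix ε > 0. We seek δ > 0 with 0 < |z − 7| < δ ⇒ |z² − 49| < ε.
Factor: z² − 49 = (z − 7)(z + 7), so |z² − 49| = |z − 7|·|z + 7|.
Restrict δ ≤ 2. Then |z − 7| < 2 gives |z| < 9, so by the triangle inequality |z + 7| ≤ 9 + 7 = 16.
Hence |z² − 49| ≤ 16|z − 7|, which is < ε once |z − 7| < ε/16.
Take δ = min(2, ε/16). If 0 < |z − 7| < δ then both bounds hold and |z² − 49| ≤ 16|z − 7| < 16·(ε/16) = ε.

δ = min(2, ε/16)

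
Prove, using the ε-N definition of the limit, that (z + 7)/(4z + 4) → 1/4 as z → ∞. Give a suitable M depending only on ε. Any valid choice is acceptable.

Let ε > 0. We seek M > 0 such that z > M implies |(z + 7)/(4z + 4) − (1/4)| < ε.
(z + 7)/(4z + 4) − (1/4) = (4(z + 7) − (4z + 4)) / (4(4z + 4)) = 24/(4(4z + 4)).
For z > 0 we have 4z + 4 > 4z, so |(z + 7)/(4z + 4) − (1/4)| = 24/(4(4z + 4)) < 24/(4·4z) = (3/2)/z.
Thus |(z + 7)/(4z + 4) − (1/4)| < ε whenever z > (3/2)/ε.
Take M = (3/2)/ε. If z > M then |(z + 7)/(4z + 4) − (1/4)| < (3/2)/z < ε.

M = (3/2)/ε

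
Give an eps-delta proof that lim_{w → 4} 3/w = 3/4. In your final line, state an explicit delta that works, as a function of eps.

delta = min(2, (8/3)eps)

Let eps > 0. We seek delta > 0 such that 0 < |w − 4| < delta implies |3/w − (3/4)| < eps.
|3/w − (3/4)| = 3·|4 − w|/(4·|w|) = 3|w − 4|/(4|w|).
Restrict delta ≤ 2. Then |w − 4| < 2 gives |w| > 2, so 4|w| > 8.
Then |3/w − (3/4)| < 3|w − 4|/8, which is < eps when |w − 4| < (8/3)eps.
Take delta = min(2, (8/3)eps). Then 0 < |w − 4| < delta gives both |w − 4| < 2 and |w − 4| < (8/3)eps, so |3/w − (3/4)| < eps.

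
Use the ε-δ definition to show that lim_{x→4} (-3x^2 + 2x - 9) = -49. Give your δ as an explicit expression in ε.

Let ε > 0. We want δ > 0 such that 0 < |x − 4| < δ implies |(-3x^2 + 2x - 9) + 49| < ε.
(-3x^2 + 2x - 9) + 49 = -3x^2 + 2x + 40 = (x − 4)(-3x - 10).
So |(-3x^2 + 2x - 9) + 49| = |x − 4|·|-3x - 10|.
Assume first that |x − 4| < 2, so |x| < 6. Then |-3x - 10| ≤ 3·6 + 10 = 28.
Hence |(-3x^2 + 2x - 9) + 49| ≤ 28|x − 4| < ε provided |x − 4| < ε/28.
Take δ = min(2, ε/28). Then 0 < |x − 4| < δ gives both |x − 4| < 2 and |x − 4| < ε/28, so |(-3x^2 + 2x - 9) + 49| < ε.

δ = min(2, ε/28)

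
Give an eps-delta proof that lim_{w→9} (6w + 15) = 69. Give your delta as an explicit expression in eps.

Fix eps > 0. We need delta > 0 so that 0 < |w − 9| < delta implies |(6w + 15) − 69| < eps.
Since (6w + 15) − 69 = 6(w − 9), we have |(6w + 15) − 69| = 6|w − 9|.
So 6|w − 9| < eps exactly when |w − 9| < eps/6.
Take delta = eps/6. If 0 < |w − 9| < delta then |(6w + 15) − 69| = 6|w − 9| < 6·(eps/6) = eps.

delta = eps/6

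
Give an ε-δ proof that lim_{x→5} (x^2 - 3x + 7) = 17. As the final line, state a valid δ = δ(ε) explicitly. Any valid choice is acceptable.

δ = min(2, ε/9)

Suppose ε > 0. We want δ > 0 such that 0 < |x − 5| < δ implies |(x^2 - 3x + 7) − 17| < ε.
(x^2 - 3x + 7) − 17 = x^2 - 3x - 10 = (x − 5)(x + 2).
So |(x^2 - 3x + 7) − 17| = |x − 5|·|x + 2|.
Assume first that |x − 5| < 2, so |x| < 7. Then |x + 2| ≤ 7 + 2 = 9.
Hence |(x^2 - 3x + 7) − 17| ≤ 9|x − 5| < ε provided |x − 5| < ε/9.
Choosing δ = min(2, ε/9) ensures both conditions, hence |(x^2 - 3x + 7) − 17| < ε.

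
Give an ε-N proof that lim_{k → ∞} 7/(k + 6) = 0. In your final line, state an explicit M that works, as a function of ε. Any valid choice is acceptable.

Let ε > 0. For k ≥ 1, |7/(k + 6) − 0| = 7/(k + 6) ≤ 7/k.
We need 7/k < ε, i.e. k > 7/ε.
Take M = 7/ε. If k > M then |7/(k + 6)| ≤ 7/k < ε.

M = 7/ε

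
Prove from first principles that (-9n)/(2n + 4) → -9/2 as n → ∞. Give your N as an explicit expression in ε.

N = 9/ε

Let ε > 0 be given. For n ≥ 1, |(-9n)/(2n + 4) + 9/2| = |36|/(2(2n + 4)) = 36/(2(2n + 4)).
Since 2n + 4 ≥ 2n for n ≥ 1, this is ≤ 36/(2·2n) = 9/n.
So |(-9n)/(2n + 4) + 9/2| < ε whenever n > 9/ε.
Take N = 9/ε. If n > N then |(-9n)/(2n + 4) + 9/2| ≤ 9/n < ε.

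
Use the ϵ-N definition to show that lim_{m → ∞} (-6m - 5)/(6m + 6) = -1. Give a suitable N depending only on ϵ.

Let ϵ > 0 be given. For m ≥ 1, |(-6m - 5)/(6m + 6) + 1| = |6|/(6(6m + 6)) = 6/(6(6m + 6)).
Since 6m + 6 ≥ 6m for m ≥ 1, this is ≤ 6/(6·6m) = (1/6)/m.
So |(-6m - 5)/(6m + 6) + 1| < ϵ whenever m > (1/6)/ϵ.
Take N = (1/6)/ϵ. If m > N then |(-6m - 5)/(6m + 6) + 1| ≤ (1/6)/m < ϵ.

N = (1/6)/ϵ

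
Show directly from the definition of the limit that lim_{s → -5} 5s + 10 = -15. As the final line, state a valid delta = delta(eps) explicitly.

delta = eps/5

Let eps > 0 be given. We need delta > 0 so that 0 < |s + 5| < delta implies |(5s + 10) + 15| < eps.
|(5s + 10) + 15| = |5s + 25| = 5|s + 5|.
So 5|s + 5| < eps exactly when |s + 5| < eps/5.
Take delta = eps/5. If 0 < |s + 5| < delta then |(5s + 10) + 15| = 5|s + 5| < 5·(eps/5) = eps.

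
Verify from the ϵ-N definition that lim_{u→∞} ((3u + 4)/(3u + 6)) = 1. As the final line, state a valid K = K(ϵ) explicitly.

K = (2/3)/ϵ

Suppose ϵ > 0. We seek K > 0 such that u > K implies |(3u + 4)/(3u + 6) − 1| < ϵ.
(3u + 4)/(3u + 6) − 1 = (3(3u + 4) − 3(3u + 6)) / (3(3u + 6)) = -6/(3(3u + 6)).
For u > 0 we have 3u + 6 > 3u, so |(3u + 4)/(3u + 6) − 1| = 6/(3(3u + 6)) < 6/(3·3u) = (2/3)/u.
Thus |(3u + 4)/(3u + 6) − 1| < ϵ whenever u > (2/3)/ϵ.
Take K = (2/3)/ϵ. If u > K then |(3u + 4)/(3u + 6) − 1| < (2/3)/u < ϵ.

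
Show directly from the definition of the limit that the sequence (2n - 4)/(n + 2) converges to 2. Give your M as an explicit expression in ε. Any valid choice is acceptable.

M = 8/ε

Let ε > 0 be given. For n ≥ 1, |(2n - 4)/(n + 2) − 2| = |-8|/((n + 2)) = 8/((n + 2)).
Since n + 2 ≥ n for n ≥ 1, this is ≤ 8/(n) = 8/n.
So |(2n - 4)/(n + 2) − 2| < ε whenever n > 8/ε.
Take M = 8/ε. If n > M then |(2n - 4)/(n + 2) − 2| ≤ 8/n < ε.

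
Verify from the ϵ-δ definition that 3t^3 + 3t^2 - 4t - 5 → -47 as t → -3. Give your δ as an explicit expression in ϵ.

δ = min(1, ϵ/86)

Let ϵ > 0. We want δ > 0 such that 0 < |t + 3| < δ implies |(3t^3 + 3t^2 - 4t - 5) + 47| < ϵ.
(3t^3 + 3t^2 - 4t - 5) + 47 = 3t^3 + 3t^2 - 4t + 42 = (t + 3)(3t^2 - 6t + 14).
So |(3t^3 + 3t^2 - 4t - 5) + 47| = |t + 3|·|3t^2 - 6t + 14|.
Assume first that |t + 3| < 1, so |t| < 4. Then |3t^2 - 6t + 14| ≤ 3·4^2 + 6·4 + 14 = 86.
Hence |(3t^3 + 3t^2 - 4t - 5) + 47| ≤ 86|t + 3| < ϵ provided |t + 3| < ϵ/86.
Take δ = min(1, ϵ/86). Then 0 < |t + 3| < δ gives both |t + 3| < 1 and |t + 3| < ϵ/86, so |(3t^3 + 3t^2 - 4t - 5) + 47| < ϵ.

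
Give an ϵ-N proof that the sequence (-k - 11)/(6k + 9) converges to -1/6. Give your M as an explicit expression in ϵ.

M = (19/12)/ϵ

Fix ϵ > 0. For k ≥ 1, |(-k - 11)/(6k + 9) + 1/6| = |-57|/(6(6k + 9)) = 57/(6(6k + 9)).
Since 6k + 9 ≥ 6k for k ≥ 1, this is ≤ 57/(6·6k) = (19/12)/k.
So |(-k - 11)/(6k + 9) + 1/6| < ϵ whenever k > (19/12)/ϵ.
Take M = (19/12)/ϵ. If k > M then |(-k - 11)/(6k + 9) + 1/6| ≤ (19/12)/k < ϵ.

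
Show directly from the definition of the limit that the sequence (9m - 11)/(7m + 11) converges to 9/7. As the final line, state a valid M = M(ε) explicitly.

M = (176/49)/ε

Fix ε > 0. For m ≥ 1, |(9m - 11)/(7m + 11) − (9/7)| = |-176|/(7(7m + 11)) = 176/(7(7m + 11)).
Since 7m + 11 ≥ 7m for m ≥ 1, this is ≤ 176/(7·7m) = (176/49)/m.
So |(9m - 11)/(7m + 11) − (9/7)| < ε whenever m > (176/49)/ε.
Take M = (176/49)/ε. If m > M then |(9m - 11)/(7m + 11) − (9/7)| ≤ (176/49)/m < ε.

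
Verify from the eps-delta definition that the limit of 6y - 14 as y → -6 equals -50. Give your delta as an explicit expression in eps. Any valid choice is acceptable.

delta = eps/6

Let eps > 0 be given. We need delta > 0 so that 0 < |y + 6| < delta implies |(6y - 14) + 50| < eps.
Since (6y - 14) + 50 = 6(y + 6), we have |(6y - 14) + 50| = 6|y + 6|.
So 6|y + 6| < eps exactly when |y + 6| < eps/6.
Take delta = eps/6. If 0 < |y + 6| < delta then |(6y - 14) + 50| = 6|y + 6| < 6·(eps/6) = eps.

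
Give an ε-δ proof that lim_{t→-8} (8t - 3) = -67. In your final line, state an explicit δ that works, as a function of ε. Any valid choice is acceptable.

δ = ε/8

Suppose ε > 0. We need δ > 0 so that 0 < |t + 8| < δ implies |(8t - 3) + 67| < ε.
|(8t - 3) + 67| = |8t + 64| = 8|t + 8|.
So 8|t + 8| < ε exactly when |t + 8| < ε/8.
Choosing δ = ε/8 gives |(8t - 3) + 67| = 8|t + 8| < ε whenever |t + 8| < δ.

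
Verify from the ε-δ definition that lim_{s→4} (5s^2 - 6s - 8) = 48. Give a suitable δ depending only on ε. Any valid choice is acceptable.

δ = min(1, ε/39)

Fix ε > 0. We want δ > 0 such that 0 < |s − 4| < δ implies |(5s^2 - 6s - 8) − 48| < ε.
(5s^2 - 6s - 8) − 48 = 5s^2 - 6s - 56 = (s − 4)(5s + 14).
So |(5s^2 - 6s - 8) − 48| = |s − 4|·|5s + 14|.
Assume first that |s − 4| < 1, so |s| < 5. Then |5s + 14| ≤ 5·5 + 14 = 39.
Hence |(5s^2 - 6s - 8) − 48| ≤ 39|s − 4| < ε provided |s − 4| < ε/39.
Choosing δ = min(1, ε/39) ensures both conditions, hence |(5s^2 - 6s - 8) − 48| < ε.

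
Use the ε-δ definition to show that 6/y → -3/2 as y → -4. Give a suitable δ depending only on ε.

Fix ε > 0. We seek δ > 0 such that 0 < |y + 4| < δ implies |6/y + 3/2| < ε.
|6/y + 3/2| = 6·|-4 − y|/(4·|y|) = 6|y + 4|/(4|y|).
Restrict δ ≤ 2. Then |y + 4| < 2 gives |y| > 2, so 4|y| > 8.
Then |6/y + 3/2| < 6|y + 4|/8, which is < ε when |y + 4| < (4/3)ε.
Take δ = min(2, (4/3)ε). Then 0 < |y + 4| < δ gives both |y + 4| < 2 and |y + 4| < (4/3)ε, so |6/y + 3/2| < ε.

δ = min(2, (4/3)ε)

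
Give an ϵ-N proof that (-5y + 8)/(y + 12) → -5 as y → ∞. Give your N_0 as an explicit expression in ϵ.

Let ϵ > 0 be given. We seek N_0 > 0 such that y > N_0 implies |(-5y + 8)/(y + 12) + 5| < ϵ.
(-5y + 8)/(y + 12) + 5 = ((-5y + 8) − (-5)(y + 12)) / ((y + 12)) = 68/((y + 12)).
For y > 0 we have y + 12 > y, so |(-5y + 8)/(y + 12) + 5| = 68/((y + 12)) < 68/(y) = 68/y.
Thus |(-5y + 8)/(y + 12) + 5| < ϵ whenever y > 68/ϵ.
Take N_0 = 68/ϵ. If y > N_0 then |(-5y + 8)/(y + 12) + 5| < 68/y < ϵ.

N_0 = 68/ϵ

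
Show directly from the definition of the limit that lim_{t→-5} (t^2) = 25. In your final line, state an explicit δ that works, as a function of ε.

Fix ε > 0. We seek δ > 0 with 0 < |t + 5| < δ ⇒ |t^2 − 25| < ε.
Factor: t^2 − 25 = (t + 5)(t - 5), so |t^2 − 25| = |t + 5|·|t - 5|.
Impose δ ≤ 1 so that |t| < 6; then |t - 5| ≤ 11.
Hence |t^2 − 25| ≤ 11|t + 5|, which is < ε once |t + 5| < ε/11.
Take δ = min(1, ε/11). If 0 < |t + 5| < δ then both bounds hold and |t^2 − 25| ≤ 11|t + 5| < 11·(ε/11) = ε.

δ = min(1, ε/11)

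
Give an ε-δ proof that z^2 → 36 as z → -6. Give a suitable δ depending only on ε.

Let ε > 0 be given. We seek δ > 0 with 0 < |z + 6| < δ ⇒ |z^2 − 36| < ε.
Factor: z^2 − 36 = (z + 6)(z - 6), so |z^2 − 36| = |z + 6|·|z - 6|.
Restrict δ ≤ 1. Then |z + 6| < 1 gives |z| < 7, so by the triangle inequality |z - 6| ≤ 7 + 6 = 13.
Hence |z^2 − 36| ≤ 13|z + 6|, which is < ε once |z + 6| < ε/13.
Take δ = min(1, ε/13). If 0 < |z + 6| < δ then both bounds hold and |z^2 − 36| ≤ 13|z + 6| < 13·(ε/13) = ε.

δ = min(1, ε/13)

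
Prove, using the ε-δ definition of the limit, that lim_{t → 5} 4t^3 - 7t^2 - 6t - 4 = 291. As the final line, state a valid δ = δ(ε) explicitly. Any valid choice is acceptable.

Let ε > 0. We want δ > 0 such that 0 < |t − 5| < δ implies |(4t^3 - 7t^2 - 6t - 4) − 291| < ε.
(4t^3 - 7t^2 - 6t - 4) − 291 = 4t^3 - 7t^2 - 6t - 295 = (t − 5)(4t^2 + 13t + 59).
So |(4t^3 - 7t^2 - 6t - 4) − 291| = |t − 5|·|4t^2 + 13t + 59|.
Require δ ≤ 1. Then |t − 5| < 1 gives |t| < 6, and by the triangle inequality |4t^2 + 13t + 59| ≤ 4·6^2 + 13·6 + 59 = 281.
Hence |(4t^3 - 7t^2 - 6t - 4) − 291| ≤ 281|t − 5| < ε provided |t − 5| < ε/281.
Take δ = min(1, ε/281). Then 0 < |t − 5| < δ gives both |t − 5| < 1 and |t − 5| < ε/281, so |(4t^3 - 7t^2 - 6t - 4) − 291| < ε.

δ = min(1, ε/281)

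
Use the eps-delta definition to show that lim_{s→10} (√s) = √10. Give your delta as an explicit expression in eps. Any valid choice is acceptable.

delta = min(10, √10·eps)

Fix eps > 0. We want delta > 0 such that 0 < |s − 10| < delta implies |√s − √10| < eps.
Rationalise: √s − √10 = (s − 10)/(√s + √10), so |√s − √10| = |s − 10|/(√s + √10).
Restrict delta ≤ 10 so that |s − 10| < 10 forces s > 0, and then √s + √10 > √10.
Hence |√s − √10| < |s − 10|/√10, which is < eps once |s − 10| < √10·eps.
Take delta = min(10, √10·eps). If 0 < |s − 10| < delta then s > 0 and |√s − √10| < |s − 10|/√10 < eps.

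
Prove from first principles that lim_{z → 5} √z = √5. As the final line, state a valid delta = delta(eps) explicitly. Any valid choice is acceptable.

delta = min(5, √5·eps)

Let eps > 0. We want delta > 0 such that 0 < |z − 5| < delta implies |√z − √5| < eps.
Rationalise: √z − √5 = (z − 5)/(√z + √5), so |√z − √5| = |z − 5|/(√z + √5).
Restrict delta ≤ 5 so that |z − 5| < 5 forces z > 0, and then √z + √5 > √5.
Hence |√z − √5| < |z − 5|/√5, which is < eps once |z − 5| < √5·eps.
Take delta = min(5, √5·eps). If 0 < |z − 5| < delta then z > 0 and |√z − √5| < |z − 5|/√5 < eps.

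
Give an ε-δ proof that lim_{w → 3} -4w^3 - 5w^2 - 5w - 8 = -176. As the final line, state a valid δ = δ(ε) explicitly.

δ = min(1, ε/188)

Fix ε > 0. We want δ > 0 such that 0 < |w − 3| < δ implies |(-4w^3 - 5w^2 - 5w - 8) + 176| < ε.
(-4w^3 - 5w^2 - 5w - 8) + 176 = -4w^3 - 5w^2 - 5w + 168 = (w − 3)(-4w^2 - 17w - 56).
So |(-4w^3 - 5w^2 - 5w - 8) + 176| = |w − 3|·|-4w^2 - 17w - 56|.
Assume first that |w − 3| < 1, so |w| < 4. Then |-4w^2 - 17w - 56| ≤ 4·4^2 + 17·4 + 56 = 188.
Hence |(-4w^3 - 5w^2 - 5w - 8) + 176| ≤ 188|w − 3| < ε provided |w − 3| < ε/188.
Choosing δ = min(1, ε/188) ensures both conditions, hence |(-4w^3 - 5w^2 - 5w - 8) + 176| < ε.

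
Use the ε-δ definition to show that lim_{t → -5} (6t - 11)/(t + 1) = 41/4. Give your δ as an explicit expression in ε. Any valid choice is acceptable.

Suppose ε > 0. We want δ > 0 with 0 < |t + 5| < δ ⇒ |(6t - 11)/(t + 1) − (41/4)| < ε.
Combining over a common denominator, (6t - 11)/(t + 1) − (41/4) = [(6t - 11)·(-4) − (-41)·(t + 1)] / [(-4)·(t + 1)] = 17(t + 5) / ((-4)(t + 1)).
So |(6t - 11)/(t + 1) − (41/4)| = 17|t + 5| / (4·|t + 1|).
Restrict δ ≤ 2. Then |t + 5| < 2 gives |t + 1| = |(t + 5) + (-4)| ≥ 4 − 2 = 2.
Hence |(6t - 11)/(t + 1) − (41/4)| < 17|t + 5|/(4·2) = (17/8)|t + 5|, which is < ε once |t + 5| < (8/17)ε.
Take δ = min(2, (8/17)ε). Then 0 < |t + 5| < δ forces both bounds, so |(6t - 11)/(t + 1) − (41/4)| < ε.

δ = min(2, (8/17)ε)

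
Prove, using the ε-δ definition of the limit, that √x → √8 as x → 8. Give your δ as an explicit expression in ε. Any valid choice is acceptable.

δ = min(8, √8·ε)

Fix ε > 0. We want δ > 0 such that 0 < |x − 8| < δ implies |√x − √8| < ε.
Rationalise: √x − √8 = (x − 8)/(√x + √8), so |√x − √8| = |x − 8|/(√x + √8).
Restrict δ ≤ 8 so that |x − 8| < 8 forces x > 0, and then √x + √8 > √8.
Hence |√x − √8| < |x − 8|/√8, which is < ε once |x − 8| < √8·ε.
Take δ = min(8, √8·ε). If 0 < |x − 8| < δ then x > 0 and |√x − √8| < |x − 8|/√8 < ε.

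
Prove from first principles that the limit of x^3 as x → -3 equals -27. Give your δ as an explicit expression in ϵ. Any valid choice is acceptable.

Fix ϵ > 0. We seek δ > 0 with 0 < |x + 3| < δ ⇒ |x^3 + 27| < ϵ.
Factor: x^3 + 27 = (x + 3)(x^2 - 3x + 9), so |x^3 + 27| = |x + 3|·|x^2 - 3x + 9|.
Impose δ ≤ 1 so that |x| < 4; then |x^2 - 3x + 9| ≤ 37.
Hence |x^3 + 27| ≤ 37|x + 3|, which is < ϵ once |x + 3| < ϵ/37.
Take δ = min(1, ϵ/37). If 0 < |x + 3| < δ then both bounds hold and |x^3 + 27| ≤ 37|x + 3| < 37·(ϵ/37) = ϵ.

δ = min(1, ϵ/37)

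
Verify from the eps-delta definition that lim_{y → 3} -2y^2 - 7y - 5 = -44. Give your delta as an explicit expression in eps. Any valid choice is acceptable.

delta = min(1, eps/21)

Let eps > 0. We want delta > 0 such that 0 < |y − 3| < delta implies |(-2y^2 - 7y - 5) + 44| < eps.
(-2y^2 - 7y - 5) + 44 = -2y^2 - 7y + 39 = (y − 3)(-2y - 13).
So |(-2y^2 - 7y - 5) + 44| = |y − 3|·|-2y - 13|.
Require delta ≤ 1. Then |y − 3| < 1 gives |y| < 4, and by the triangle inequality |-2y - 13| ≤ 2·4 + 13 = 21.
Hence |(-2y^2 - 7y - 5) + 44| ≤ 21|y − 3| < eps provided |y − 3| < eps/21.
Take delta = min(1, eps/21). Then 0 < |y − 3| < delta gives both |y − 3| < 1 and |y − 3| < eps/21, so |(-2y^2 - 7y - 5) + 44| < eps.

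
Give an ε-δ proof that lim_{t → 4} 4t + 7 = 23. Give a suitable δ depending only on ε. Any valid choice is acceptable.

Fix ε > 0. We need δ > 0 so that 0 < |t − 4| < δ implies |(4t + 7) − 23| < ε.
Since (4t + 7) − 23 = 4(t − 4), we have |(4t + 7) − 23| = 4|t − 4|.
Thus it suffices that |t − 4| < ε/4.
Choosing δ = ε/4 gives |(4t + 7) − 23| = 4|t − 4| < ε whenever |t − 4| < δ.

δ = ε/4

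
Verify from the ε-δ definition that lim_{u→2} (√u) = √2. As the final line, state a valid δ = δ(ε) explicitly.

Let ε > 0. We want δ > 0 such that 0 < |u − 2| < δ implies |√u − √2| < ε.
Multiplying by the conjugate, |√u − √2| = |u − 2|/(√u + √2).
Restrict δ ≤ 2 so that |u − 2| < 2 forces u > 0, and then √u + √2 > √2.
Hence |√u − √2| < |u − 2|/√2, which is < ε once |u − 2| < √2·ε.
Take δ = min(2, √2·ε). If 0 < |u − 2| < δ then u > 0 and |√u − √2| < |u − 2|/√2 < ε.

δ = min(2, √2·ε)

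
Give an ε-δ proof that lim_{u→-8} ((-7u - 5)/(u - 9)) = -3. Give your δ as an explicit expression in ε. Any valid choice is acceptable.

Let ε > 0 be given. We want δ > 0 with 0 < |u + 8| < δ ⇒ |(-7u - 5)/(u - 9) + 3| < ε.
Combining over a common denominator, (-7u - 5)/(u - 9) + 3 = [(-7u - 5)·(-17) − 51·(u - 9)] / [(-17)·(u - 9)] = 68(u + 8) / ((-17)(u - 9)).
So |(-7u - 5)/(u - 9) + 3| = 68|u + 8| / (17·|u − 9|).
Restrict δ ≤ 17/2. Then |u + 8| < 17/2 gives |u − 9| = |(u + 8) + (-17)| ≥ 17 − 17/2 = 17/2.
Hence |(-7u - 5)/(u - 9) + 3| < 68|u + 8|/(17·(17/2)) = (8/17)|u + 8|, which is < ε once |u + 8| < (17/8)ε.
Take δ = min(17/2, (17/8)ε). Then 0 < |u + 8| < δ forces both bounds, so |(-7u - 5)/(u - 9) + 3| < ε.

δ = min(17/2, (17/8)ε)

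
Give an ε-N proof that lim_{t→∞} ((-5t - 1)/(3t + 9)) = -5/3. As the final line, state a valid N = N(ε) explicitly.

Let ε > 0 be given. We seek N > 0 such that t > N implies |(-5t - 1)/(3t + 9) + 5/3| < ε.
(-5t - 1)/(3t + 9) + 5/3 = (3(-5t - 1) − (-5)(3t + 9)) / (3(3t + 9)) = 42/(3(3t + 9)).
For t > 0 we have 3t + 9 > 3t, so |(-5t - 1)/(3t + 9) + 5/3| = 42/(3(3t + 9)) < 42/(3·3t) = (14/3)/t.
Thus |(-5t - 1)/(3t + 9) + 5/3| < ε whenever t > (14/3)/ε.
Take N = (14/3)/ε. If t > N then |(-5t - 1)/(3t + 9) + 5/3| < (14/3)/t < ε.

N = (14/3)/ε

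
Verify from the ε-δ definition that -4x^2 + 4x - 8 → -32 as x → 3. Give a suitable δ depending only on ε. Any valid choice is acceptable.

Suppose ε > 0. We want δ > 0 such that 0 < |x − 3| < δ implies |(-4x^2 + 4x - 8) + 32| < ε.
(-4x^2 + 4x - 8) + 32 = -4x^2 + 4x + 24 = (x − 3)(-4x - 8).
So |(-4x^2 + 4x - 8) + 32| = |x − 3|·|-4x - 8|.
Require δ ≤ 1. Then |x − 3| < 1 gives |x| < 4, and by the triangle inequality |-4x - 8| ≤ 4·4 + 8 = 24.
Hence |(-4x^2 + 4x - 8) + 32| ≤ 24|x − 3| < ε provided |x − 3| < ε/24.
Choosing δ = min(1, ε/24) ensures both conditions, hence |(-4x^2 + 4x - 8) + 32| < ε.

δ = min(1, ε/24)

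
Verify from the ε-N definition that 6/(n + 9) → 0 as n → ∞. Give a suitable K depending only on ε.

Suppose ε > 0. For n ≥ 1, |6/(n + 9) − 0| = 6/(n + 9) ≤ 6/n.
We need 6/n < ε, i.e. n > 6/ε.
Take K = 6/ε. If n > K then |6/(n + 9)| ≤ 6/n < ε.

K = 6/ε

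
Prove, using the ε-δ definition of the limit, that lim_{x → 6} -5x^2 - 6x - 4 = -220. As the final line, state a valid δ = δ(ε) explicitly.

δ = min(2, ε/76)

Suppose ε > 0. We want δ > 0 such that 0 < |x − 6| < δ implies |(-5x^2 - 6x - 4) + 220| < ε.
(-5x^2 - 6x - 4) + 220 = -5x^2 - 6x + 216 = (x − 6)(-5x - 36).
So |(-5x^2 - 6x - 4) + 220| = |x − 6|·|-5x - 36|.
Assume first that |x − 6| < 2, so |x| < 8. Then |-5x - 36| ≤ 5·8 + 36 = 76.
Hence |(-5x^2 - 6x - 4) + 220| ≤ 76|x − 6| < ε provided |x − 6| < ε/76.
Take δ = min(2, ε/76). Then 0 < |x − 6| < δ gives both |x − 6| < 2 and |x − 6| < ε/76, so |(-5x^2 - 6x - 4) + 220| < ε.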